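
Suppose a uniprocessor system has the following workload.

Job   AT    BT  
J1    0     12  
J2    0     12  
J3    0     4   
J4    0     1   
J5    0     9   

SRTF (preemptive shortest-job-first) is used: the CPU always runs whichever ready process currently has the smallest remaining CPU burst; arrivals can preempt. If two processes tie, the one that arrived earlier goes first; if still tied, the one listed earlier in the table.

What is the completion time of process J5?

Timeline: | J4 0-1 | J3 1-5 | J5 5-14 | J1 14-26 | J2 26-38 |
Completion: J1=26  J2=38  J3=5  J4=1  J5=14
Turnaround (C−A): J1=26  J2=38  J3=5  J4=1  J5=14

14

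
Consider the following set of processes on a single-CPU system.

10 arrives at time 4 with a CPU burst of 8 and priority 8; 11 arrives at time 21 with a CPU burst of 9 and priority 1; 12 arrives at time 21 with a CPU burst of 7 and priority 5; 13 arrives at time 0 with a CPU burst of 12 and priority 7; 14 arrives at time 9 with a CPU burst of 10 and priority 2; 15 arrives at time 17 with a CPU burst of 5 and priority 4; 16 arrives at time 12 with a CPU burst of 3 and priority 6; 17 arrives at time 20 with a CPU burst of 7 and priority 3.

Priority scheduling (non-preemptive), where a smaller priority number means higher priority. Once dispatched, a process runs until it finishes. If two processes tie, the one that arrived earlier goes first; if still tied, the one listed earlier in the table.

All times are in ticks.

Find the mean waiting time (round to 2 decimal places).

Timeline: | 13 0-12 | 14 12-22 | 11 22-31 | 17 31-38 | 15 38-43 | 12 43-50 | 16 50-53 | 10 53-61 |
Completion: 10=61  11=31  12=50  13=12  14=22  15=43  16=53  17=38
Turnaround (C−A): 10=57  11=10  12=29  13=12  14=13  15=26  16=41  17=18
Waiting times: 10=49, 11=1, 12=22, 13=0, 14=3, 15=21, 16=38, 17=11
Average waiting = (49+1+22+0+3+21+38+11) / 8 = 145/8 = 18.13

18.13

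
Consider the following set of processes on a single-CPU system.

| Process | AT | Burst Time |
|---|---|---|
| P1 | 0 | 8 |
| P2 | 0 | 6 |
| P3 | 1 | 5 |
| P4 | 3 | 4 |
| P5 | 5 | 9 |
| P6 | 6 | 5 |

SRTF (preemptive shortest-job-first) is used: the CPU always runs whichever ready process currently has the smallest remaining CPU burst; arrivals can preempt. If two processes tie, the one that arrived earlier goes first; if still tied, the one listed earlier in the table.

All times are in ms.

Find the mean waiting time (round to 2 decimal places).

10.67

Schedule: | P2 0-6 | P4 6-10 | P3 10-15 | P6 15-20 | P1 20-28 | P5 28-37 |
Completion: P1=28  P2=6  P3=15  P4=10  P5=37  P6=20
Waiting times: P1=20, P2=0, P3=9, P4=3, P5=23, P6=9
Average waiting = (20+0+9+3+23+9) / 6 = 64/6 = 10.67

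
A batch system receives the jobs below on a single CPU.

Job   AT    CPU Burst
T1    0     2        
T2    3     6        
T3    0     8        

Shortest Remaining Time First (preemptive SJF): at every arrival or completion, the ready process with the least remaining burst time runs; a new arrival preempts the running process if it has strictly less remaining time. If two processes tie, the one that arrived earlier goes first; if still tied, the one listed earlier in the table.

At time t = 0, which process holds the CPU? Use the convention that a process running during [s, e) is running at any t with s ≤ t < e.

Timeline: | T1 0-2 | T3 2-3 | T2 3-9 | T3 9-16 |
Completion: T1=2  T2=9  T3=16

T1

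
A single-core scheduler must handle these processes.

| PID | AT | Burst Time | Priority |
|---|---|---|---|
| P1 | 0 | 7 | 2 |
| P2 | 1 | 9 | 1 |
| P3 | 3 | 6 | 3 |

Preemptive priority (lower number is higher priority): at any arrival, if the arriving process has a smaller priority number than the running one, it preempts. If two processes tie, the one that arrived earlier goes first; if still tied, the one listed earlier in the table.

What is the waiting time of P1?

9

Schedule: | P1 0-1 | P2 1-10 | P1 10-16 | P3 16-22 |
Completion: P1=16  P2=10  P3=22
Waiting(P1) = turnaround − burst = 16 − 7 = 9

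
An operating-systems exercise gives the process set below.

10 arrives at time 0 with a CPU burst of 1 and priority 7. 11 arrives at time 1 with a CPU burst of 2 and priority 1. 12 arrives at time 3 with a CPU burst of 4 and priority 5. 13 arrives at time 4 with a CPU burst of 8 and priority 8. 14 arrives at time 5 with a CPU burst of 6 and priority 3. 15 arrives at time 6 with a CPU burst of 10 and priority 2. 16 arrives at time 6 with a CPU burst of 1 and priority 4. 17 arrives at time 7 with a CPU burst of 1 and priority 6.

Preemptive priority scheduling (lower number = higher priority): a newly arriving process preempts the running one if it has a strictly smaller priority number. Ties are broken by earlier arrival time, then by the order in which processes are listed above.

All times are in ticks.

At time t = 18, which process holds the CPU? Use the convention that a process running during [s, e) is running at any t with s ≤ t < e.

Timeline: | 10 0-1 | 11 1-3 | 12 3-5 | 14 5-6 | 15 6-16 | 14 16-21 | 16 21-22 | 12 22-24 | 17 24-25 | 13 25-33 |
Completion: 10=1  11=3  12=24  13=33  14=21  15=16  16=22  17=25

14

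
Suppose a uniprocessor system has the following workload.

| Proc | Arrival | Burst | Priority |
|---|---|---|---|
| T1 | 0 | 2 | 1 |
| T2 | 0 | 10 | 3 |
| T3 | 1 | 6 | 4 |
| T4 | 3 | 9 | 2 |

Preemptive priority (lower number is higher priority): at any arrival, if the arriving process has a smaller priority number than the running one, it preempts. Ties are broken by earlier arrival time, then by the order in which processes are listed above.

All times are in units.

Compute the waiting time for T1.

0

Schedule: | T1 0-2 | T2 2-3 | T4 3-12 | T2 12-21 | T3 21-27 |
Completion: T1=2  T2=21  T3=27  T4=12
Turnaround (C−A): T1=2  T2=21  T3=26  T4=9
Waiting(T1) = turnaround − burst = 2 − 2 = 0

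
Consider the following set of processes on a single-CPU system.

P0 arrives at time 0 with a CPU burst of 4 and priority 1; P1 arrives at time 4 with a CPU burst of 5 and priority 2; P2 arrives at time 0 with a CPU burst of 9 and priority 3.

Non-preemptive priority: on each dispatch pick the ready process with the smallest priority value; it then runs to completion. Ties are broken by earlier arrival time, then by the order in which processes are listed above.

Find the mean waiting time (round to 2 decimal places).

Timeline: | P0 0-4 | P1 4-9 | P2 9-18 |
Completion: P0=4  P1=9  P2=18
Turnaround (C−A): P0=4  P1=5  P2=18
Waiting times: P0=0, P1=0, P2=9
Average waiting = (0+0+9) / 3 = 9/3 = 3.00

3.00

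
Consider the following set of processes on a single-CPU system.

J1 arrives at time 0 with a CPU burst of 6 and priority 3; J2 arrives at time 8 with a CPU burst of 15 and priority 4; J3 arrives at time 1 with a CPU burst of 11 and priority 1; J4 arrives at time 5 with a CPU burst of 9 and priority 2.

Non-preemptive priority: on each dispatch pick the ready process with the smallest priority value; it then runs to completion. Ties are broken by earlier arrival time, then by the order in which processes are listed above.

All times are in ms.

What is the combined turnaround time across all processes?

76

Timeline: | J1 0-6 | J3 6-17 | J4 17-26 | J2 26-41 |
Completion: J1=6  J2=41  J3=17  J4=26
Turnaround (C−A): J1=6  J2=33  J3=16  J4=21
Turnaround = completion − arrival: J1=6, J2=33, J3=16, J4=21
Total turnaround = 6 + 33 + 16 + 21 = 76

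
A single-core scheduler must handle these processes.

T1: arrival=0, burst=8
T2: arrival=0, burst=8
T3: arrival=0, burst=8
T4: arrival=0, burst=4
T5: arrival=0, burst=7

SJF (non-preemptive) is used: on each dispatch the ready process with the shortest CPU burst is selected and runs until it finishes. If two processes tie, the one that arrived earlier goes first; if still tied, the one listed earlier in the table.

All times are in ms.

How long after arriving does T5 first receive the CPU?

4

Gantt: | T4 0-4 | T5 4-11 | T1 11-19 | T2 19-27 | T3 27-35 |
Completion: T1=19  T2=27  T3=35  T4=4  T5=11
Turnaround (C−A): T1=19  T2=27  T3=35  T4=4  T5=11
Response(T5) = first start − arrival = 4 − 0 = 4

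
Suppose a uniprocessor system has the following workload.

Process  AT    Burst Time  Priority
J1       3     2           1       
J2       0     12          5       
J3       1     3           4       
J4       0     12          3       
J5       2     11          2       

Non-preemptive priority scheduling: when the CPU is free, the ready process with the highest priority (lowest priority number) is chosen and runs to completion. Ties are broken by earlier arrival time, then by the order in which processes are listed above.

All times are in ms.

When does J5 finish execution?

25

Gantt: | J4 0-12 | J1 12-14 | J5 14-25 | J3 25-28 | J2 28-40 |
Completion: J1=14  J2=40  J3=28  J4=12  J5=25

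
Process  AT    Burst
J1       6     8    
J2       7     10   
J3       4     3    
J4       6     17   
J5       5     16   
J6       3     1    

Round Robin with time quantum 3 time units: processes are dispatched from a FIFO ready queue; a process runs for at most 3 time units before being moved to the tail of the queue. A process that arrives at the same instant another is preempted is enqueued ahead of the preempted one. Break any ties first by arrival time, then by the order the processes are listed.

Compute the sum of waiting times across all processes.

Gantt: | idle 0-3 | J6 3-4 | J3 4-7 | J5 7-10 | J1 10-13 | J4 13-16 | J2 16-19 | J5 19-22 | J1 22-25 | J4 25-28 | J2 28-31 | J5 31-34 | J1 34-36 | J4 36-39 | J2 39-42 | J5 42-45 | J4 45-48 | J2 48-49 | J5 49-52 | J4 52-55 | J5 55-56 | J4 56-58 |
Completion: J1=36  J2=49  J3=7  J4=58  J5=56  J6=4
Waiting = turnaround − burst: J1=22, J2=32, J3=0, J4=35, J5=35, J6=0
Total waiting = 22 + 32 + 0 + 35 + 35 + 0 = 124

124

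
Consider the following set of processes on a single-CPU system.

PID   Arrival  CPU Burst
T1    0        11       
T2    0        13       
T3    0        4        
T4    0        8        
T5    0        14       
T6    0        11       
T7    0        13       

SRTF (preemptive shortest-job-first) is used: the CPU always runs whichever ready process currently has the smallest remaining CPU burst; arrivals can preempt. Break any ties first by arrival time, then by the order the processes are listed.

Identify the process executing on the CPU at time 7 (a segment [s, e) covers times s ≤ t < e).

Schedule: | T3 0-4 | T4 4-12 | T1 12-23 | T6 23-34 | T2 34-47 | T7 47-60 | T5 60-74 |
Completion: T1=23  T2=47  T3=4  T4=12  T5=74  T6=34  T7=60
Turnaround (C−A): T1=23  T2=47  T3=4  T4=12  T5=74  T6=34  T7=60

T4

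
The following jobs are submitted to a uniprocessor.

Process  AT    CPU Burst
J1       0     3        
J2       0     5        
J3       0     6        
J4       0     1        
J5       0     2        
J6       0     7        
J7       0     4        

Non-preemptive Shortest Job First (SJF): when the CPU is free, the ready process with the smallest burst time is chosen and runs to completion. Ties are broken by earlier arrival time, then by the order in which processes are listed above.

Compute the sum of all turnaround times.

84

Gantt: | J4 0-1 | J5 1-3 | J1 3-6 | J7 6-10 | J2 10-15 | J3 15-21 | J6 21-28 |
Completion: J1=6  J2=15  J3=21  J4=1  J5=3  J6=28  J7=10
Turnaround = completion − arrival: J1=6, J2=15, J3=21, J4=1, J5=3, J6=28, J7=10
Total turnaround = 6 + 15 + 21 + 1 + 3 + 28 + 10 = 84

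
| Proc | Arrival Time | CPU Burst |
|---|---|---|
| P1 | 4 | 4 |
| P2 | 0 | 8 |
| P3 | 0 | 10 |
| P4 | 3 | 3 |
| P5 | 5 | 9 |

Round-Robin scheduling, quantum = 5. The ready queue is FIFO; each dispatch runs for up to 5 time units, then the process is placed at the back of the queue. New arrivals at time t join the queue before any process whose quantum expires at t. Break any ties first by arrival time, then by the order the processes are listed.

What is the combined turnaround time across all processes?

Timeline: | P2 0-5 | P3 5-10 | P4 10-13 | P1 13-17 | P5 17-22 | P2 22-25 | P3 25-30 | P5 30-34 |
Completion: P1=17  P2=25  P3=30  P4=13  P5=34
Turnaround = completion − arrival: P1=13, P2=25, P3=30, P4=10, P5=29
Total turnaround = 13 + 25 + 30 + 10 + 29 = 107

107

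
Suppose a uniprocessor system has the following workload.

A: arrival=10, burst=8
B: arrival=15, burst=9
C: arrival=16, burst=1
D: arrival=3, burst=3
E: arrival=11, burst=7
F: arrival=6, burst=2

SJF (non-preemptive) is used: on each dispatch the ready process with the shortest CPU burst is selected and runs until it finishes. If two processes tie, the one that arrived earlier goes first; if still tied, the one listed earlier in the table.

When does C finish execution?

19

Schedule: | idle 0-3 | D 3-6 | F 6-8 | idle 8-10 | A 10-18 | C 18-19 | E 19-26 | B 26-35 |
Completion: A=18  B=35  C=19  D=6  E=26  F=8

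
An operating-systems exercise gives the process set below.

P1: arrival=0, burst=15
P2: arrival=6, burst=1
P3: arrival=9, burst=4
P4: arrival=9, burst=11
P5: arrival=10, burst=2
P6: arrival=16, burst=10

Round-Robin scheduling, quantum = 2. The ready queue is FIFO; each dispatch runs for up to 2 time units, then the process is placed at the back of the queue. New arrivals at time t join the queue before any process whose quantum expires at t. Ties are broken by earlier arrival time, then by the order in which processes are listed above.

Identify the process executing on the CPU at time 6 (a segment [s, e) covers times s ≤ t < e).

Timeline: | P1 0-6 | P2 6-7 | P1 7-9 | P3 9-11 | P4 11-13 | P1 13-15 | P5 15-17 | P3 17-19 | P4 19-21 | P1 21-23 | P6 23-25 | P4 25-27 | P1 27-29 | P6 29-31 | P4 31-33 | P1 33-34 | P6 34-36 | P4 36-38 | P6 38-40 | P4 40-41 | P6 41-43 |
Completion: P1=34  P2=7  P3=19  P4=41  P5=17  P6=43

P2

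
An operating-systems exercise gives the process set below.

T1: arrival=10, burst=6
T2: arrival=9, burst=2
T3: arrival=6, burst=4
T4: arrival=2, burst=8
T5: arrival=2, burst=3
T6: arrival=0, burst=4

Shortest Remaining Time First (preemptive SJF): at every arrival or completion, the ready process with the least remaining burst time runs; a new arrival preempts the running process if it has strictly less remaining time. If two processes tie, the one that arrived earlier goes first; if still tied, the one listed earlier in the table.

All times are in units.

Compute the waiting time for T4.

Gantt: | T6 0-4 | T5 4-7 | T3 7-11 | T2 11-13 | T1 13-19 | T4 19-27 |
Completion: T1=19  T2=13  T3=11  T4=27  T5=7  T6=4
Turnaround (C−A): T1=9  T2=4  T3=5  T4=25  T5=5  T6=4
Waiting(T4) = turnaround − burst = 25 − 8 = 17

17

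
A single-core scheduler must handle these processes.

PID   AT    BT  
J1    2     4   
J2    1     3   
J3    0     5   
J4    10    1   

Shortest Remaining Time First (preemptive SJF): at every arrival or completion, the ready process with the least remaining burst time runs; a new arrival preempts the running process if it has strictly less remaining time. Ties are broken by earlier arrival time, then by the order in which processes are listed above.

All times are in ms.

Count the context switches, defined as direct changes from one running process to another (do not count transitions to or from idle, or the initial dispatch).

Gantt: | J3 0-1 | J2 1-4 | J3 4-8 | J1 8-10 | J4 10-11 | J1 11-13 |
Completion: J1=13  J2=4  J3=8  J4=11
Turnaround (C−A): J1=11  J2=3  J3=8  J4=1

5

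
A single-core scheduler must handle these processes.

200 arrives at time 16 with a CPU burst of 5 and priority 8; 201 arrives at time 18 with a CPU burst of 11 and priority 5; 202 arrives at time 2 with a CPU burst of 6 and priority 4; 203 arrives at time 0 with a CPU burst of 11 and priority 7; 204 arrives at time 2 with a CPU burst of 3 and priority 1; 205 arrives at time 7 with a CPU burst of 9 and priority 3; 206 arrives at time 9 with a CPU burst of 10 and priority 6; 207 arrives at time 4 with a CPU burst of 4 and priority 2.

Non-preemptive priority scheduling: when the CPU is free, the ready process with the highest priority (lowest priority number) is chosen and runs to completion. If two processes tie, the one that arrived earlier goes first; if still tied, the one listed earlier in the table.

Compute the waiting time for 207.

Schedule: | 203 0-11 | 204 11-14 | 207 14-18 | 205 18-27 | 202 27-33 | 201 33-44 | 206 44-54 | 200 54-59 |
Completion: 200=59  201=44  202=33  203=11  204=14  205=27  206=54  207=18
Waiting(207) = turnaround − burst = 14 − 4 = 10

10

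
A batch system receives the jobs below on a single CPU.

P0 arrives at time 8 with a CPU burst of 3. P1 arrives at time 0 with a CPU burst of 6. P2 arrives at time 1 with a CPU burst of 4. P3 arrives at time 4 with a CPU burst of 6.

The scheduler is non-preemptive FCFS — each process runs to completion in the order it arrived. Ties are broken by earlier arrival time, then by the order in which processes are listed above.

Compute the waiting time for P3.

Timeline: | P1 0-6 | P2 6-10 | P3 10-16 | P0 16-19 |
Completion: P0=19  P1=6  P2=10  P3=16
Waiting(P3) = turnaround − burst = 12 − 6 = 6

6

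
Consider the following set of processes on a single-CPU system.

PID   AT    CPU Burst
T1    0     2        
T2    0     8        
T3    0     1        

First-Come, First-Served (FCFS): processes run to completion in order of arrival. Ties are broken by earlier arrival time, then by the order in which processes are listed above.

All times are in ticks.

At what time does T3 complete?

11

Gantt: | T1 0-2 | T2 2-10 | T3 10-11 |
Completion: T1=2  T2=10  T3=11
Turnaround (C−A): T1=2  T2=10  T3=11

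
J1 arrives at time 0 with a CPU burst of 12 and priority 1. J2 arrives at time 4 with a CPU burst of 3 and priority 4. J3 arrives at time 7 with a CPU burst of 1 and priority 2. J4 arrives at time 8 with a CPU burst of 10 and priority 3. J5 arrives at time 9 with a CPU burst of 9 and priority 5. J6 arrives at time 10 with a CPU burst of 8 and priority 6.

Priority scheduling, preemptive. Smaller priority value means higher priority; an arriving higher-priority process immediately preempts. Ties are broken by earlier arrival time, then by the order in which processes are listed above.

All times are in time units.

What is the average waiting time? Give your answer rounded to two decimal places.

Schedule: | J1 0-12 | J3 12-13 | J4 13-23 | J2 23-26 | J5 26-35 | J6 35-43 |
Completion: J1=12  J2=26  J3=13  J4=23  J5=35  J6=43
Turnaround (C−A): J1=12  J2=22  J3=6  J4=15  J5=26  J6=33
Waiting times: J1=0, J2=19, J3=5, J4=5, J5=17, J6=25
Average waiting = (0+19+5+5+17+25) / 6 = 71/6 = 11.83

11.83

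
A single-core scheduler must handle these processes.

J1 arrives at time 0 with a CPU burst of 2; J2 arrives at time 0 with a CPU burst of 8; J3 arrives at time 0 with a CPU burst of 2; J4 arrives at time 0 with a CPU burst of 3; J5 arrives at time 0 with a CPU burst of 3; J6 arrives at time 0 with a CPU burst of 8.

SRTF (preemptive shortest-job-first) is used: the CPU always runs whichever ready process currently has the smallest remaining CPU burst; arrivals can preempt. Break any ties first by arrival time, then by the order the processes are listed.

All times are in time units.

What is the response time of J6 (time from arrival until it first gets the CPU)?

18

Timeline: | J1 0-2 | J3 2-4 | J4 4-7 | J5 7-10 | J2 10-18 | J6 18-26 |
Completion: J1=2  J2=18  J3=4  J4=7  J5=10  J6=26
Response(J6) = first start − arrival = 18 − 0 = 18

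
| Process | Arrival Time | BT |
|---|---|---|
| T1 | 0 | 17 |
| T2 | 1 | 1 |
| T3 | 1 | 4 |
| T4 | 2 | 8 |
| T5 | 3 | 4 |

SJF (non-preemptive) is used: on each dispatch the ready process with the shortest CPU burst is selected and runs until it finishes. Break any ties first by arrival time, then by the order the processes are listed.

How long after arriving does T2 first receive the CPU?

Gantt: | T1 0-17 | T2 17-18 | T3 18-22 | T5 22-26 | T4 26-34 |
Completion: T1=17  T2=18  T3=22  T4=34  T5=26
Response(T2) = first start − arrival = 17 − 1 = 16

16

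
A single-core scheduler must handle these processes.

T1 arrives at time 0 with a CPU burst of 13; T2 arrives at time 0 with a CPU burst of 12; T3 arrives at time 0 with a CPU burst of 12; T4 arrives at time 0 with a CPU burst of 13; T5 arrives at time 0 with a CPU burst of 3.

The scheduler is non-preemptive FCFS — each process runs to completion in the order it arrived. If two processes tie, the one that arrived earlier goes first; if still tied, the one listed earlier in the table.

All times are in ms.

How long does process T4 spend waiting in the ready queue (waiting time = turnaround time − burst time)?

37

Schedule: | T1 0-13 | T2 13-25 | T3 25-37 | T4 37-50 | T5 50-53 |
Completion: T1=13  T2=25  T3=37  T4=50  T5=53
Waiting(T4) = turnaround − burst = 50 − 13 = 37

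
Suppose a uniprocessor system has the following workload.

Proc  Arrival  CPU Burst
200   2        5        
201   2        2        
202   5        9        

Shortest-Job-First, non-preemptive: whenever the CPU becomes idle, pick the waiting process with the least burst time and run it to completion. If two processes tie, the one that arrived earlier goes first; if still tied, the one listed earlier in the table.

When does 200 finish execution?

Schedule: | idle 0-2 | 201 2-4 | 200 4-9 | 202 9-18 |
Completion: 200=9  201=4  202=18
Turnaround (C−A): 200=7  201=2  202=13

9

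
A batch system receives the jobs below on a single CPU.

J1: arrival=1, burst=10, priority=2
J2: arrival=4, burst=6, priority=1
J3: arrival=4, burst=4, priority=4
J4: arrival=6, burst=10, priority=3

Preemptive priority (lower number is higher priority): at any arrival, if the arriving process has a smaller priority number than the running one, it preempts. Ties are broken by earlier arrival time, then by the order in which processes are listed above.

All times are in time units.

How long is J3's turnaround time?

27

Timeline: | idle 0-1 | J1 1-4 | J2 4-10 | J1 10-17 | J4 17-27 | J3 27-31 |
Completion: J1=17  J2=10  J3=31  J4=27
Turnaround(J3) = completion − arrival = 31 − 4 = 27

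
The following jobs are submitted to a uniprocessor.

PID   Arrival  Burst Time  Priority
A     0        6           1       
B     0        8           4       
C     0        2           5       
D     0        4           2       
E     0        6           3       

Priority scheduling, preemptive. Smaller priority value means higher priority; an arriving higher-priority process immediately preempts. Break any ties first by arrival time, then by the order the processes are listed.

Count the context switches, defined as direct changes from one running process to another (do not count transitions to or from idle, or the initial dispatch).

Gantt: | A 0-6 | D 6-10 | E 10-16 | B 16-24 | C 24-26 |
Completion: A=6  B=24  C=26  D=10  E=16
Turnaround (C−A): A=6  B=24  C=26  D=10  E=16

4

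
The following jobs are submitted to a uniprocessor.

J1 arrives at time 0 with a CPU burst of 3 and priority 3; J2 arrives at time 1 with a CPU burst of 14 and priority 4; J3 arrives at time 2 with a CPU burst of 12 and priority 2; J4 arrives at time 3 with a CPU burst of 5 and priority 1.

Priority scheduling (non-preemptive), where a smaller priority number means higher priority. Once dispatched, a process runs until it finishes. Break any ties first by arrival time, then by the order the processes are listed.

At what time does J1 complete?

3

Timeline: | J1 0-3 | J4 3-8 | J3 8-20 | J2 20-34 |
Completion: J1=3  J2=34  J3=20  J4=8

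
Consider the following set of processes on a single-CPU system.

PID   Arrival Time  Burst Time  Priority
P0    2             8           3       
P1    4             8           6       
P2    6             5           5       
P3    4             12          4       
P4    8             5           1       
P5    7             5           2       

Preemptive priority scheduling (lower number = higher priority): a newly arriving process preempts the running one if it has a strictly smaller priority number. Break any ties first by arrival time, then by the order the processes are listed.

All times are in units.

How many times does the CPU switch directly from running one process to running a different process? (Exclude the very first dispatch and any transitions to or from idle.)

7

Timeline: | idle 0-2 | P0 2-7 | P5 7-8 | P4 8-13 | P5 13-17 | P0 17-20 | P3 20-32 | P2 32-37 | P1 37-45 |
Completion: P0=20  P1=45  P2=37  P3=32  P4=13  P5=17
Turnaround (C−A): P0=18  P1=41  P2=31  P3=28  P4=5  P5=10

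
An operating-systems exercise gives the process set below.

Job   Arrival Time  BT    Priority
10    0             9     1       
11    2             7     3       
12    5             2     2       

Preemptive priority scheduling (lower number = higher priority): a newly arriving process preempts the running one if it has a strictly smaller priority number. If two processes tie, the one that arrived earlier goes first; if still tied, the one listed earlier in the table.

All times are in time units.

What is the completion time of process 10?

9

Schedule: | 10 0-9 | 12 9-11 | 11 11-18 |
Completion: 10=9  11=18  12=11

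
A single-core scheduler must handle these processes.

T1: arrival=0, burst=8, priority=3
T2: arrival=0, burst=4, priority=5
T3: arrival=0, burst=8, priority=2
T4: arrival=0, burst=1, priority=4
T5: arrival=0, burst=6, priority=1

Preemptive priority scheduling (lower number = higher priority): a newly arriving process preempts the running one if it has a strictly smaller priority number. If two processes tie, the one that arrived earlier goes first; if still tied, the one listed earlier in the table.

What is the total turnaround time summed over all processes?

92

Timeline: | T5 0-6 | T3 6-14 | T1 14-22 | T4 22-23 | T2 23-27 |
Completion: T1=22  T2=27  T3=14  T4=23  T5=6
Turnaround (C−A): T1=22  T2=27  T3=14  T4=23  T5=6
Turnaround = completion − arrival: T1=22, T2=27, T3=14, T4=23, T5=6
Total turnaround = 22 + 27 + 14 + 23 + 6 = 92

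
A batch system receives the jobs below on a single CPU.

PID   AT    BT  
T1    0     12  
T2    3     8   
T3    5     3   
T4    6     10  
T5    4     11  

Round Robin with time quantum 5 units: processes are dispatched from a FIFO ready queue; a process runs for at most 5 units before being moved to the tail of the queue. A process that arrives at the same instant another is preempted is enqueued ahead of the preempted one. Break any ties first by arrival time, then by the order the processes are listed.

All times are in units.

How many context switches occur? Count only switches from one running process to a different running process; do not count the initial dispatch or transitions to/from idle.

Gantt: | T1 0-5 | T2 5-10 | T5 10-15 | T3 15-18 | T1 18-23 | T4 23-28 | T2 28-31 | T5 31-36 | T1 36-38 | T4 38-43 | T5 43-44 |
Completion: T1=38  T2=31  T3=18  T4=43  T5=44

10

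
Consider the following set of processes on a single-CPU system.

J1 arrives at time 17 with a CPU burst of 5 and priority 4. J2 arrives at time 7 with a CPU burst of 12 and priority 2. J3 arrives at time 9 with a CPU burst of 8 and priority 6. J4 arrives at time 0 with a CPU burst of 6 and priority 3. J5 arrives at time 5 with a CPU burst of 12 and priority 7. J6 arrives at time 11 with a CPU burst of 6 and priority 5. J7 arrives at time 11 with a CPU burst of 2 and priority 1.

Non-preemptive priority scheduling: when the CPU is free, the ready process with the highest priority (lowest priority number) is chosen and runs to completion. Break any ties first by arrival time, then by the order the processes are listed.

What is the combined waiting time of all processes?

96

Gantt: | J4 0-6 | J5 6-18 | J7 18-20 | J2 20-32 | J1 32-37 | J6 37-43 | J3 43-51 |
Completion: J1=37  J2=32  J3=51  J4=6  J5=18  J6=43  J7=20
Turnaround (C−A): J1=20  J2=25  J3=42  J4=6  J5=13  J6=32  J7=9
Waiting = turnaround − burst: J1=15, J2=13, J3=34, J4=0, J5=1, J6=26, J7=7
Total waiting = 15 + 13 + 34 + 0 + 1 + 26 + 7 = 96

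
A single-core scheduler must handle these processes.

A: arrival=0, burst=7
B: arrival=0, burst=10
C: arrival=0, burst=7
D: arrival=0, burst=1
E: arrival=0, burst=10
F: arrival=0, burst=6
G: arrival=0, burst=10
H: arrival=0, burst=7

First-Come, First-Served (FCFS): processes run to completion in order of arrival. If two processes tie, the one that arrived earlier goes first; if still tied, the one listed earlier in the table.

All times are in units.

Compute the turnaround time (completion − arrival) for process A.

Schedule: | A 0-7 | B 7-17 | C 17-24 | D 24-25 | E 25-35 | F 35-41 | G 41-51 | H 51-58 |
Completion: A=7  B=17  C=24  D=25  E=35  F=41  G=51  H=58
Turnaround(A) = completion − arrival = 7 − 0 = 7

7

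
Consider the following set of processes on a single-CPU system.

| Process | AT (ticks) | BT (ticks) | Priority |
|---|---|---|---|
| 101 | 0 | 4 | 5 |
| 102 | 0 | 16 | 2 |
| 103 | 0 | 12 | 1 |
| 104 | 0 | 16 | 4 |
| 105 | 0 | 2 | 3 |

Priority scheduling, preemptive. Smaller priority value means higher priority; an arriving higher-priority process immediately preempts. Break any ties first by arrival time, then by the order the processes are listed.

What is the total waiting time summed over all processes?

Gantt: | 103 0-12 | 102 12-28 | 105 28-30 | 104 30-46 | 101 46-50 |
Completion: 101=50  102=28  103=12  104=46  105=30
Turnaround (C−A): 101=50  102=28  103=12  104=46  105=30
Waiting = turnaround − burst: 101=46, 102=12, 103=0, 104=30, 105=28
Total waiting = 46 + 12 + 0 + 30 + 28 = 116

116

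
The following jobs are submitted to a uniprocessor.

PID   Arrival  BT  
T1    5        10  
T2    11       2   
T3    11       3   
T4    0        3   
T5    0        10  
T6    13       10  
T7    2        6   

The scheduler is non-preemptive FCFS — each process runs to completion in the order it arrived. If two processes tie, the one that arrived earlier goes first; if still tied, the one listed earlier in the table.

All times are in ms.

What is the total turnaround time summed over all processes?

Schedule: | T4 0-3 | T5 3-13 | T7 13-19 | T1 19-29 | T2 29-31 | T3 31-34 | T6 34-44 |
Completion: T1=29  T2=31  T3=34  T4=3  T5=13  T6=44  T7=19
Turnaround = completion − arrival: T1=24, T2=20, T3=23, T4=3, T5=13, T6=31, T7=17
Total turnaround = 24 + 20 + 23 + 3 + 13 + 31 + 17 = 131

131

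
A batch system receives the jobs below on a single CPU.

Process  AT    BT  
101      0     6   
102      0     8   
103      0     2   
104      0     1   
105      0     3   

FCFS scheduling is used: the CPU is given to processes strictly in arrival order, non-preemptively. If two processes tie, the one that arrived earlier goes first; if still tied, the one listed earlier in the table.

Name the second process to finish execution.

Schedule: | 101 0-6 | 102 6-14 | 103 14-16 | 104 16-17 | 105 17-20 |
Completion: 101=6  102=14  103=16  104=17  105=20
Turnaround (C−A): 101=6  102=14  103=16  104=17  105=20
Finish order: 101 → 102 → 103 → 104 → 105

102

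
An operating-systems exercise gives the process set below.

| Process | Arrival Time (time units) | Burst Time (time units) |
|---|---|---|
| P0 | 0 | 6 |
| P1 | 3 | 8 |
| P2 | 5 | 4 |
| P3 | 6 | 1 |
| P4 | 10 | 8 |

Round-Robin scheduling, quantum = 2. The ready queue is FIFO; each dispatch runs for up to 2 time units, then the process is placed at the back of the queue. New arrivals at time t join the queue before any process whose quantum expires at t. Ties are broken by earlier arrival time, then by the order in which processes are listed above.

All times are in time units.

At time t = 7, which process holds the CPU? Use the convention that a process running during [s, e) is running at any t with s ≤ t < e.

Schedule: | P0 0-4 | P1 4-6 | P0 6-8 | P2 8-10 | P3 10-11 | P1 11-13 | P4 13-15 | P2 15-17 | P1 17-19 | P4 19-21 | P1 21-23 | P4 23-27 |
Completion: P0=8  P1=23  P2=17  P3=11  P4=27
Turnaround (C−A): P0=8  P1=20  P2=12  P3=5  P4=17

P0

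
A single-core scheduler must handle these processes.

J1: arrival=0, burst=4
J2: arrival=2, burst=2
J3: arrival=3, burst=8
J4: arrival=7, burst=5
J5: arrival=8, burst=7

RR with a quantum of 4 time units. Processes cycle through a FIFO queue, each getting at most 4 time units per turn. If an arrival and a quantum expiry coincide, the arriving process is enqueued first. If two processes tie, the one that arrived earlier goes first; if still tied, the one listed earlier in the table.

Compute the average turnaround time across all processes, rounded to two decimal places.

Schedule: | J1 0-4 | J2 4-6 | J3 6-10 | J4 10-14 | J5 14-18 | J3 18-22 | J4 22-23 | J5 23-26 |
Completion: J1=4  J2=6  J3=22  J4=23  J5=26
Turnaround (C−A): J1=4  J2=4  J3=19  J4=16  J5=18
Turnaround times: J1=4, J2=4, J3=19, J4=16, J5=18
Average turnaround = (4+4+19+16+18) / 5 = 61/5 = 12.20

12.20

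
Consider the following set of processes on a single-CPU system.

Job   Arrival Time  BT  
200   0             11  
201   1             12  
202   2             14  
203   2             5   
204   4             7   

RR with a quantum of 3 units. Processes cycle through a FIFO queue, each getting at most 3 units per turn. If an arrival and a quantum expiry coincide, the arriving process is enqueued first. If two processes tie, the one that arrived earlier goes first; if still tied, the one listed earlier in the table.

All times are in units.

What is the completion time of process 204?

Timeline: | 200 0-3 | 201 3-6 | 202 6-9 | 203 9-12 | 200 12-15 | 204 15-18 | 201 18-21 | 202 21-24 | 203 24-26 | 200 26-29 | 204 29-32 | 201 32-35 | 202 35-38 | 200 38-40 | 204 40-41 | 201 41-44 | 202 44-49 |
Completion: 200=40  201=44  202=49  203=26  204=41

41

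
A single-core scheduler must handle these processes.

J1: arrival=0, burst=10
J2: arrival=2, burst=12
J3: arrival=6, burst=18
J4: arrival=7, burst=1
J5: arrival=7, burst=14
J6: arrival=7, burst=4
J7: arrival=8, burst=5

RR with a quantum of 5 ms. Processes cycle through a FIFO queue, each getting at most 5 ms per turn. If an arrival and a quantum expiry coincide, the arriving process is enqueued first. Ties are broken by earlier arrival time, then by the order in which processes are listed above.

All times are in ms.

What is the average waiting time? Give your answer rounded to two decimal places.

Timeline: | J1 0-5 | J2 5-10 | J1 10-15 | J3 15-20 | J4 20-21 | J5 21-26 | J6 26-30 | J7 30-35 | J2 35-40 | J3 40-45 | J5 45-50 | J2 50-52 | J3 52-57 | J5 57-61 | J3 61-64 |
Completion: J1=15  J2=52  J3=64  J4=21  J5=61  J6=30  J7=35
Waiting times: J1=5, J2=38, J3=40, J4=13, J5=40, J6=19, J7=22
Average waiting = (5+38+40+13+40+19+22) / 7 = 177/7 = 25.29

25.29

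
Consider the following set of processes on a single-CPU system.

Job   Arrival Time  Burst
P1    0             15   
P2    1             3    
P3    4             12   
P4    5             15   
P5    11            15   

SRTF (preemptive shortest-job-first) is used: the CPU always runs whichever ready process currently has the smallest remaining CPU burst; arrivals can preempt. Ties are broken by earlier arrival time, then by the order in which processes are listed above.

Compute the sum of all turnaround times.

Timeline: | P1 0-1 | P2 1-4 | P3 4-16 | P1 16-30 | P4 30-45 | P5 45-60 |
Completion: P1=30  P2=4  P3=16  P4=45  P5=60
Turnaround = completion − arrival: P1=30, P2=3, P3=12, P4=40, P5=49
Total turnaround = 30 + 3 + 12 + 40 + 49 = 134

134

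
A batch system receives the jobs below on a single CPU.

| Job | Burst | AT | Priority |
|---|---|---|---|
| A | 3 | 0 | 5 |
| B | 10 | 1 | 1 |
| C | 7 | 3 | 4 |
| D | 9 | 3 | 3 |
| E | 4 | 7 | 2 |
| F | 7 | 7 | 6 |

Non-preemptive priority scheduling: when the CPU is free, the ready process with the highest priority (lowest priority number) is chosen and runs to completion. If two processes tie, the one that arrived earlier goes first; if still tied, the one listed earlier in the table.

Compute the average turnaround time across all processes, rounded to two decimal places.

18.50

Schedule: | A 0-3 | B 3-13 | E 13-17 | D 17-26 | C 26-33 | F 33-40 |
Completion: A=3  B=13  C=33  D=26  E=17  F=40
Turnaround times: A=3, B=12, C=30, D=23, E=10, F=33
Average turnaround = (3+12+30+23+10+33) / 6 = 111/6 = 18.50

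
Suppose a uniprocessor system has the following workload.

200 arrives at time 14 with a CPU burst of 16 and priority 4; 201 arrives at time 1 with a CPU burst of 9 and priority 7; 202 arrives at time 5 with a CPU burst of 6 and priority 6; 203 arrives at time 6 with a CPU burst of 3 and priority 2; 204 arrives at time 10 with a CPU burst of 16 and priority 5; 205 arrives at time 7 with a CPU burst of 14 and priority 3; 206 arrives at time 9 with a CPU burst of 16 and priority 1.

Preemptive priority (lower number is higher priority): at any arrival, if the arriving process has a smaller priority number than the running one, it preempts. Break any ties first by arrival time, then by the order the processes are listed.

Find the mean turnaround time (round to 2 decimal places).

43.43

Gantt: | idle 0-1 | 201 1-5 | 202 5-6 | 203 6-9 | 206 9-25 | 205 25-39 | 200 39-55 | 204 55-71 | 202 71-76 | 201 76-81 |
Completion: 200=55  201=81  202=76  203=9  204=71  205=39  206=25
Turnaround times: 200=41, 201=80, 202=71, 203=3, 204=61, 205=32, 206=16
Average turnaround = (41+80+71+3+61+32+16) / 7 = 304/7 = 43.43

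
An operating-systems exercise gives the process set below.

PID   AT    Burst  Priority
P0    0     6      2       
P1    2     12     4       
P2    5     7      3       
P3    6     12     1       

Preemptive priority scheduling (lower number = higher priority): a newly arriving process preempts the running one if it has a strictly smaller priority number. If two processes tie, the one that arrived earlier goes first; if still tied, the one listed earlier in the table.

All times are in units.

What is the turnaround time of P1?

35

Timeline: | P0 0-6 | P3 6-18 | P2 18-25 | P1 25-37 |
Completion: P0=6  P1=37  P2=25  P3=18
Turnaround(P1) = completion − arrival = 37 − 2 = 35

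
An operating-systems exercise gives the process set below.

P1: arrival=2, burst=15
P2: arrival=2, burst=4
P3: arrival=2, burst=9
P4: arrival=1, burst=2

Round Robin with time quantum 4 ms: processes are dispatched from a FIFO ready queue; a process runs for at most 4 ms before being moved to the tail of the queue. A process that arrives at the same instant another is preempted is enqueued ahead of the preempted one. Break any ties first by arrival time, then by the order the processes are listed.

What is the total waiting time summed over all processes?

36

Gantt: | idle 0-1 | P4 1-3 | P1 3-7 | P2 7-11 | P3 11-15 | P1 15-19 | P3 19-23 | P1 23-27 | P3 27-28 | P1 28-31 |
Completion: P1=31  P2=11  P3=28  P4=3
Turnaround (C−A): P1=29  P2=9  P3=26  P4=2
Waiting = turnaround − burst: P1=14, P2=5, P3=17, P4=0
Total waiting = 14 + 5 + 17 + 0 = 36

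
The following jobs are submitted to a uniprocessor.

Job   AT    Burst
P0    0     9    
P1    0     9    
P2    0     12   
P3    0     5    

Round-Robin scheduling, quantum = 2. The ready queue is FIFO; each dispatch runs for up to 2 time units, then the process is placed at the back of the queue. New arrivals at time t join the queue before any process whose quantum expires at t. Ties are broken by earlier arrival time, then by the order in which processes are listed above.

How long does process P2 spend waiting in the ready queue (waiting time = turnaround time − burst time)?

23

Gantt: | P0 0-2 | P1 2-4 | P2 4-6 | P3 6-8 | P0 8-10 | P1 10-12 | P2 12-14 | P3 14-16 | P0 16-18 | P1 18-20 | P2 20-22 | P3 22-23 | P0 23-25 | P1 25-27 | P2 27-29 | P0 29-30 | P1 30-31 | P2 31-35 |
Completion: P0=30  P1=31  P2=35  P3=23
Waiting(P2) = turnaround − burst = 35 − 12 = 23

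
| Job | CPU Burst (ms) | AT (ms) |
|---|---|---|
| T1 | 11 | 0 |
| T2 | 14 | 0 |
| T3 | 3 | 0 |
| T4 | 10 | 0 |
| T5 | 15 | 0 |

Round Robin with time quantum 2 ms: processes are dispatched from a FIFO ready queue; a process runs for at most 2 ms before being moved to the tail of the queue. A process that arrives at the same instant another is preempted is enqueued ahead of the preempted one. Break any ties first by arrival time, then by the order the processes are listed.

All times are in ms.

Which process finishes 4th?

T2

Timeline: | T1 0-2 | T2 2-4 | T3 4-6 | T4 6-8 | T5 8-10 | T1 10-12 | T2 12-14 | T3 14-15 | T4 15-17 | T5 17-19 | T1 19-21 | T2 21-23 | T4 23-25 | T5 25-27 | T1 27-29 | T2 29-31 | T4 31-33 | T5 33-35 | T1 35-37 | T2 37-39 | T4 39-41 | T5 41-43 | T1 43-44 | T2 44-46 | T5 46-48 | T2 48-50 | T5 50-53 |
Completion: T1=44  T2=50  T3=15  T4=41  T5=53
Turnaround (C−A): T1=44  T2=50  T3=15  T4=41  T5=53
Finish order: T3 → T4 → T1 → T2 → T5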